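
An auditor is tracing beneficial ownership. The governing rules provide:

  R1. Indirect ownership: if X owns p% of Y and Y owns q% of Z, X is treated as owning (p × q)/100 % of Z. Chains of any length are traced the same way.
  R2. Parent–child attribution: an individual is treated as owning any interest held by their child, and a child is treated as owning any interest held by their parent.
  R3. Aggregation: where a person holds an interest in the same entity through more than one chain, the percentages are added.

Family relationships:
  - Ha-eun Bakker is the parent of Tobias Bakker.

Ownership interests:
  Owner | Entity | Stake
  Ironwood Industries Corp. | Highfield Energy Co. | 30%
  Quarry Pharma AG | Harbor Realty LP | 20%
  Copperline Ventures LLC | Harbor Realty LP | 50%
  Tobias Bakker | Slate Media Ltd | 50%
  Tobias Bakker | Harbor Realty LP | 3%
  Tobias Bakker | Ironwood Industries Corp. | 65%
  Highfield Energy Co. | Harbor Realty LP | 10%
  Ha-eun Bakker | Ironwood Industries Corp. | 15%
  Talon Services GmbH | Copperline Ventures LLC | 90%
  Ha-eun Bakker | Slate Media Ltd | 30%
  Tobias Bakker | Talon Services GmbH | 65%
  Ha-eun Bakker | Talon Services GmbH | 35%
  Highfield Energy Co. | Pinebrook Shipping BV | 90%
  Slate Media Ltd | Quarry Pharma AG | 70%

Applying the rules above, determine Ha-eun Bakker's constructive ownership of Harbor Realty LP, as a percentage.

By parent–child attribution (R2), Ha-eun Bakker is treated as also owning Tobias Bakker's interest in Slate Media Ltd, giving 30% + 50% = 80%.
By parent–child attribution (R2), Ha-eun Bakker is treated as also owning Tobias Bakker's interest in Ironwood Industries Corp, giving 15% + 65% = 80%.
By parent–child attribution (R2), Ha-eun Bakker is treated as also owning Tobias Bakker's interest in Talon Services GmbH, giving 35% + 65% = 100%.
By parent–child attribution (R2), Ha-eun Bakker is treated as owning Tobias Bakker's 3% interest in Harbor Realty LP.
Chain via Slate Media Ltd → Quarry Pharma AG (R1): 80% × 70% × 20% = 11.2% of Harbor Realty LP.
Chain via Ironwood Industries Corp. → Highfield Energy Co. (R1): 80% × 30% × 10% = 2.4% of Harbor Realty LP.
Chain via Talon Services GmbH → Copperline Ventures LLC (R1): 100% × 90% × 50% = 45% of Harbor Realty LP.
Direct interest in Harbor Realty LP: 3%.
Aggregating (R3): 11.2% + 2.4% + 45% + 3% = 61.6%.

61.6%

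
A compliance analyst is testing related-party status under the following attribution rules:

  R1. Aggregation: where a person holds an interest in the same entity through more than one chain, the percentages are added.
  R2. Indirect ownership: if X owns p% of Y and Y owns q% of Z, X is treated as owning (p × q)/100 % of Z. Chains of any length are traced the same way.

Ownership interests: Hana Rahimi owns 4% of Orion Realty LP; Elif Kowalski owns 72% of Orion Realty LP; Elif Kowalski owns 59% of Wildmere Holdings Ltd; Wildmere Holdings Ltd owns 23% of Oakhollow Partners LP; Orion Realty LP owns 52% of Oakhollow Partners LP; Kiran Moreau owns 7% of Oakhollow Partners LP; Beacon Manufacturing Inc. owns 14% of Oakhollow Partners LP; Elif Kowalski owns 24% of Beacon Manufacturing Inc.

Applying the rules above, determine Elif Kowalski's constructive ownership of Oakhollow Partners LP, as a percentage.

Chain via Wildmere Holdings Ltd (R2): 59% × 23% = 13.57% of Oakhollow Partners LP.
Chain via Beacon Manufacturing Inc. (R2): 24% × 14% = 3.36% of Oakhollow Partners LP.
Chain via Orion Realty LP (R2): 72% × 52% = 37.44% of Oakhollow Partners LP.
Aggregating (R1): 13.57% + 3.36% + 37.44% = 54.37%.

54.37%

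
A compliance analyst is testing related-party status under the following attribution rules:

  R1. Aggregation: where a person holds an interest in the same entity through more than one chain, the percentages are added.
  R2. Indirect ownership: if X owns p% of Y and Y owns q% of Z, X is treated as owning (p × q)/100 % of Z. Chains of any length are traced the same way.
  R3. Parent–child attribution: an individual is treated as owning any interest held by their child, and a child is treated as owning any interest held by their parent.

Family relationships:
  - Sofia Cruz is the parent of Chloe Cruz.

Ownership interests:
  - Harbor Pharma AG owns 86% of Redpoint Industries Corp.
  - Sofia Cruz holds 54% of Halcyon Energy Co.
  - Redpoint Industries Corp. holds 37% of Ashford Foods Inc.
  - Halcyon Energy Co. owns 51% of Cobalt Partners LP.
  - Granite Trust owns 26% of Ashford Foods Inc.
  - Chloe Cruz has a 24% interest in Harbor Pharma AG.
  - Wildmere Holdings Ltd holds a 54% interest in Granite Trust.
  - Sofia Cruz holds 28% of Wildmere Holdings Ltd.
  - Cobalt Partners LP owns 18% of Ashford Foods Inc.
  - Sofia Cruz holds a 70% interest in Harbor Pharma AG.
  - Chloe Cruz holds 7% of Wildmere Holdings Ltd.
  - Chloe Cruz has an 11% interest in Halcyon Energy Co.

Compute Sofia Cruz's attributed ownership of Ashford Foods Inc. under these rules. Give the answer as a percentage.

40.7918%

By parent–child attribution (R3), Sofia Cruz is treated as also owning Chloe Cruz's interest in Harbor Pharma AG, giving 70% + 24% = 94%.
By parent–child attribution (R3), Sofia Cruz is treated as also owning Chloe Cruz's interest in Halcyon Energy Co, giving 54% + 11% = 65%.
By parent–child attribution (R3), Sofia Cruz is treated as also owning Chloe Cruz's interest in Wildmere Holdings Ltd, giving 28% + 7% = 35%.
Chain via Harbor Pharma AG → Redpoint Industries Corp. (R2): 94% × 86% × 37% = 29.9108% of Ashford Foods Inc.
Chain via Halcyon Energy Co. → Cobalt Partners LP (R2): 65% × 51% × 18% = 5.967% of Ashford Foods Inc.
Chain via Wildmere Holdings Ltd → Granite Trust (R2): 35% × 54% × 26% = 4.914% of Ashford Foods Inc.
Aggregating (R1): 29.9108% + 5.967% + 4.914% = 40.7918%.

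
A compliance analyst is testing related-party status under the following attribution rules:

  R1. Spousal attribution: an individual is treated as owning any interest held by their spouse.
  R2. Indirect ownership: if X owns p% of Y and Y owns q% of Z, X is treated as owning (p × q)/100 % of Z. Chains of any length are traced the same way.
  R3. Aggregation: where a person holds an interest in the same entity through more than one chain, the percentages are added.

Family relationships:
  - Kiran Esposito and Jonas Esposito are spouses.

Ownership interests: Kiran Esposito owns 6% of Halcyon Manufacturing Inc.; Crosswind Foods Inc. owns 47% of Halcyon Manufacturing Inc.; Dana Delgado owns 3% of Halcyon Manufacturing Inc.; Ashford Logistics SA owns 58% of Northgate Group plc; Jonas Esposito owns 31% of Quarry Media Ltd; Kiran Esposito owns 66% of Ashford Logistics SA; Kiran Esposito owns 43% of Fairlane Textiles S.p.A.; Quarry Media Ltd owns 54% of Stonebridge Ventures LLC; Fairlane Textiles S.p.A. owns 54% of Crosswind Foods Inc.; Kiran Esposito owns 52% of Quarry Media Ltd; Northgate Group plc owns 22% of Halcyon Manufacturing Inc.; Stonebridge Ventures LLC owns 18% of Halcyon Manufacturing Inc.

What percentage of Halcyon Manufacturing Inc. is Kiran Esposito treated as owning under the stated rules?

33.4026%

By spousal attribution (R1), Kiran Esposito is treated as also owning Jonas Esposito's interest in Quarry Media Ltd, giving 52% + 31% = 83%.
Chain via Quarry Media Ltd → Stonebridge Ventures LLC (R2): 83% × 54% × 18% = 8.0676% of Halcyon Manufacturing Inc.
Chain via Ashford Logistics SA → Northgate Group plc (R2): 66% × 58% × 22% = 8.4216% of Halcyon Manufacturing Inc.
Chain via Fairlane Textiles S.p.A. → Crosswind Foods Inc. (R2): 43% × 54% × 47% = 10.9134% of Halcyon Manufacturing Inc.
Direct interest in Halcyon Manufacturing Inc: 6%.
Aggregating (R3): 8.0676% + 8.4216% + 10.9134% + 6% = 33.4026%.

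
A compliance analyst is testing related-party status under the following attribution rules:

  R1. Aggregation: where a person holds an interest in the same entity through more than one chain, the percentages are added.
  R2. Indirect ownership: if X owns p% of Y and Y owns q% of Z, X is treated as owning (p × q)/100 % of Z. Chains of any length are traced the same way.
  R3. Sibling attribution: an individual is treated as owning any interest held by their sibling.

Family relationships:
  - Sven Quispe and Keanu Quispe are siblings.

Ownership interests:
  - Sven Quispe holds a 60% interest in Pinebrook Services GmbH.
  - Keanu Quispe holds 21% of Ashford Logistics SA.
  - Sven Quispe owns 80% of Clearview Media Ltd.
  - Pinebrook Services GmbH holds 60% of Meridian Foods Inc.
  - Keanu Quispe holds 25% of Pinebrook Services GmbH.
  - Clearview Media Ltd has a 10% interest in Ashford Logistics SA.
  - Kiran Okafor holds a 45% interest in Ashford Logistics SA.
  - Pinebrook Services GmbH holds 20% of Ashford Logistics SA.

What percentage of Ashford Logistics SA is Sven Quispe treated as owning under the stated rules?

46%

By sibling attribution (R3), Sven Quispe is treated as also owning Keanu Quispe's interest in Pinebrook Services GmbH, giving 60% + 25% = 85%.
By sibling attribution (R3), Sven Quispe is treated as owning Keanu Quispe's 21% interest in Ashford Logistics SA.
Chain via Pinebrook Services GmbH (R2): 85% × 20% = 17% of Ashford Logistics SA.
Chain via Clearview Media Ltd (R2): 80% × 10% = 8% of Ashford Logistics SA.
Direct interest in Ashford Logistics SA: 21%.
Aggregating (R1): 17% + 8% + 21% = 46%.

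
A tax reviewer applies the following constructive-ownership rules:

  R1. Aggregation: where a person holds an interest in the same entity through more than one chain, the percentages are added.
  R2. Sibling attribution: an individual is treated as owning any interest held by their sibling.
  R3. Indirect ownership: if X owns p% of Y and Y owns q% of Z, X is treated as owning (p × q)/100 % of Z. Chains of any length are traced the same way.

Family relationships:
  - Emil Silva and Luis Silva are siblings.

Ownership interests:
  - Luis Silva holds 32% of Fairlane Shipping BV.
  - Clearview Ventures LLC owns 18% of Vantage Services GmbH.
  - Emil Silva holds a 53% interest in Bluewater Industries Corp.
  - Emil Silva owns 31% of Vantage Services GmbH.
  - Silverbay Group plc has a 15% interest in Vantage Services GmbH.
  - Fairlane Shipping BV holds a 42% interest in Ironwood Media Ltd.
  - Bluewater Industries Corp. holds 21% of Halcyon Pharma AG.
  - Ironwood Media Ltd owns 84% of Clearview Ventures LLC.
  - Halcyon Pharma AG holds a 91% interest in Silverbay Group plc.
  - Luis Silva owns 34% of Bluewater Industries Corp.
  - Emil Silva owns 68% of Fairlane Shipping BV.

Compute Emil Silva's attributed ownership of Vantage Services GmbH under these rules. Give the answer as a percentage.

By sibling attribution (R2), Emil Silva is treated as also owning Luis Silva's interest in Fairlane Shipping BV, giving 68% + 32% = 100%.
By sibling attribution (R2), Emil Silva is treated as also owning Luis Silva's interest in Bluewater Industries Corp, giving 53% + 34% = 87%.
Chain via Fairlane Shipping BV → Ironwood Media Ltd → Clearview Ventures LLC (R3): 100% × 42% × 84% × 18% = 6.3504% of Vantage Services GmbH.
Chain via Bluewater Industries Corp. → Halcyon Pharma AG → Silverbay Group plc (R3): 87% × 21% × 91% × 15% = 2.493855% of Vantage Services GmbH.
Direct interest in Vantage Services GmbH: 31%.
Aggregating (R1): 6.3504% + 2.493855% + 31% = 39.844255%.

39.844255%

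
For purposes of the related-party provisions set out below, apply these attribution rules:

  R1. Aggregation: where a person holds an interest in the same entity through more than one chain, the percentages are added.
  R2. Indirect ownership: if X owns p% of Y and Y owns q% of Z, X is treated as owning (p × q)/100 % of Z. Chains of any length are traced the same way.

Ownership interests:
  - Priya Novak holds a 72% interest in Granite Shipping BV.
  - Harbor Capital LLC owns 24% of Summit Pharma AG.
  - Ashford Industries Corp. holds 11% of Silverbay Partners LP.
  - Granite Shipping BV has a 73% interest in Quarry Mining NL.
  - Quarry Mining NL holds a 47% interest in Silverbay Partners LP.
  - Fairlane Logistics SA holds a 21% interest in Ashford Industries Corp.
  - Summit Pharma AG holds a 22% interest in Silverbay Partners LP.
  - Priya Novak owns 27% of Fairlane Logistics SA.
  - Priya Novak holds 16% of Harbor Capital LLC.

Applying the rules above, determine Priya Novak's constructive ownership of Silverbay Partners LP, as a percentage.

Chain via Granite Shipping BV → Quarry Mining NL (R2): 72% × 73% × 47% = 24.7032% of Silverbay Partners LP.
Chain via Harbor Capital LLC → Summit Pharma AG (R2): 16% × 24% × 22% = 0.8448% of Silverbay Partners LP.
Chain via Fairlane Logistics SA → Ashford Industries Corp. (R2): 27% × 21% × 11% = 0.6237% of Silverbay Partners LP.
Aggregating (R1): 24.7032% + 0.8448% + 0.6237% = 26.1717%.

26.1717%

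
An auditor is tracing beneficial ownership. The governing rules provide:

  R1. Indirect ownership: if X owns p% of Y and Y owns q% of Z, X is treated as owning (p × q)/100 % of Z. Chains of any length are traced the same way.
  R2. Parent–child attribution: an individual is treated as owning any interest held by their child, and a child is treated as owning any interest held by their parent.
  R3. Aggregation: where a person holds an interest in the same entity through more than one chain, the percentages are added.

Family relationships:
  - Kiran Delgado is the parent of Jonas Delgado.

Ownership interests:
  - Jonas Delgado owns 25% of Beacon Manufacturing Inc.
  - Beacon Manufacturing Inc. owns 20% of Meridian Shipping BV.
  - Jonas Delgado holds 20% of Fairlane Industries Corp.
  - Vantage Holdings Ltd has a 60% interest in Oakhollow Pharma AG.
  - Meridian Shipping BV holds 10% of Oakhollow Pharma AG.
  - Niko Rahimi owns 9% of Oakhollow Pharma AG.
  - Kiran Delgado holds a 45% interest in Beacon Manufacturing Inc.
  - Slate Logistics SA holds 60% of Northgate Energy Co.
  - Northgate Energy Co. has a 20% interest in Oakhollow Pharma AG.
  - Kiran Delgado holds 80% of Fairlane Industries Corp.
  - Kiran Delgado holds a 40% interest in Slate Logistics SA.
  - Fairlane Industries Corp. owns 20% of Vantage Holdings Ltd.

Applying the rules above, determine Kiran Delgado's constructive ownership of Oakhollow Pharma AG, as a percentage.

By parent–child attribution (R2), Kiran Delgado is treated as also owning Jonas Delgado's interest in Fairlane Industries Corp, giving 80% + 20% = 100%.
By parent–child attribution (R2), Kiran Delgado is treated as also owning Jonas Delgado's interest in Beacon Manufacturing Inc, giving 45% + 25% = 70%.
Chain via Slate Logistics SA → Northgate Energy Co. (R1): 40% × 60% × 20% = 4.8% of Oakhollow Pharma AG.
Chain via Fairlane Industries Corp. → Vantage Holdings Ltd (R1): 100% × 20% × 60% = 12% of Oakhollow Pharma AG.
Chain via Beacon Manufacturing Inc. → Meridian Shipping BV (R1): 70% × 20% × 10% = 1.4% of Oakhollow Pharma AG.
Aggregating (R3): 4.8% + 12% + 1.4% = 18.2%.

18.2%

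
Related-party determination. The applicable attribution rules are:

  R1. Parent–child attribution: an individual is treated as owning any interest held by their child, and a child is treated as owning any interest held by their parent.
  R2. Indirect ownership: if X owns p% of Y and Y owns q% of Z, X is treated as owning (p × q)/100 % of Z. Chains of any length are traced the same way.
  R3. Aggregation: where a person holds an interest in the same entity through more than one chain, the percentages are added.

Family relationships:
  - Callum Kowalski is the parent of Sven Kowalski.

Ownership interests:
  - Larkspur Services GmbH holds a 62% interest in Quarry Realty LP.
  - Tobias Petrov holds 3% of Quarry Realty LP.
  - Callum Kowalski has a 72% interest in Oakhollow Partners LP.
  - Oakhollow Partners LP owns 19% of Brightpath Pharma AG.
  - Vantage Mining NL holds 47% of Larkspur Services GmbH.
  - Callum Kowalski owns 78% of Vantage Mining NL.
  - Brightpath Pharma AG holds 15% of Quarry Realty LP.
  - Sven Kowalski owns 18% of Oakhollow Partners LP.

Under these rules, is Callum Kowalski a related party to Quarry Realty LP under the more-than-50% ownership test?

No

By parent–child attribution (R1), Callum Kowalski is treated as also owning Sven Kowalski's interest in Oakhollow Partners LP, giving 72% + 18% = 90%.
Chain via Vantage Mining NL → Larkspur Services GmbH (R2): 78% × 47% × 62% = 22.7292% of Quarry Realty LP.
Chain via Oakhollow Partners LP → Brightpath Pharma AG (R2): 90% × 19% × 15% = 2.565% of Quarry Realty LP.
Aggregating (R3): 22.7292% + 2.565% = 25.2942%.
25.2942% does not exceed the 50% threshold, so Callum is not a related party to Quarry Realty LP.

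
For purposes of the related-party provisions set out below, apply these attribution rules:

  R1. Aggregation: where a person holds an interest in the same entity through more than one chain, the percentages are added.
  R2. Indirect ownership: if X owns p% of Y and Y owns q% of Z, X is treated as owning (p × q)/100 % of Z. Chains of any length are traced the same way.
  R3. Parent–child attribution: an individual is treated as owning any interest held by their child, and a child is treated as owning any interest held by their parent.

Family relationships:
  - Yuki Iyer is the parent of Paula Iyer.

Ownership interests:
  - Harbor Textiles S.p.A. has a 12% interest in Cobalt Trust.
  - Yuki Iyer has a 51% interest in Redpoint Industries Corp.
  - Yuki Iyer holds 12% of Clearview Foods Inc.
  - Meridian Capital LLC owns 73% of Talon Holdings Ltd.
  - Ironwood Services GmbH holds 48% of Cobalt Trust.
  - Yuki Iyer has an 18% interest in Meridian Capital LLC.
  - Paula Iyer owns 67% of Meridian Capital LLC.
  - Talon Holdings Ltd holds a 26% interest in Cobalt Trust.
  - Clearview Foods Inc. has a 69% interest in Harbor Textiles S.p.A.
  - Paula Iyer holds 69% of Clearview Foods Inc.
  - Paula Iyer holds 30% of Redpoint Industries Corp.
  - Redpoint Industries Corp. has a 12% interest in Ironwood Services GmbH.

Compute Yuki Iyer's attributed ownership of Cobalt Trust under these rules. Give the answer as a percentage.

27.5054%

By parent–child attribution (R3), Yuki Iyer is treated as also owning Paula Iyer's interest in Clearview Foods Inc, giving 12% + 69% = 81%.
By parent–child attribution (R3), Yuki Iyer is treated as also owning Paula Iyer's interest in Meridian Capital LLC, giving 18% + 67% = 85%.
By parent–child attribution (R3), Yuki Iyer is treated as also owning Paula Iyer's interest in Redpoint Industries Corp, giving 51% + 30% = 81%.
Chain via Clearview Foods Inc. → Harbor Textiles S.p.A. (R2): 81% × 69% × 12% = 6.7068% of Cobalt Trust.
Chain via Meridian Capital LLC → Talon Holdings Ltd (R2): 85% × 73% × 26% = 16.133% of Cobalt Trust.
Chain via Redpoint Industries Corp. → Ironwood Services GmbH (R2): 81% × 12% × 48% = 4.6656% of Cobalt Trust.
Aggregating (R1): 6.7068% + 16.133% + 4.6656% = 27.5054%.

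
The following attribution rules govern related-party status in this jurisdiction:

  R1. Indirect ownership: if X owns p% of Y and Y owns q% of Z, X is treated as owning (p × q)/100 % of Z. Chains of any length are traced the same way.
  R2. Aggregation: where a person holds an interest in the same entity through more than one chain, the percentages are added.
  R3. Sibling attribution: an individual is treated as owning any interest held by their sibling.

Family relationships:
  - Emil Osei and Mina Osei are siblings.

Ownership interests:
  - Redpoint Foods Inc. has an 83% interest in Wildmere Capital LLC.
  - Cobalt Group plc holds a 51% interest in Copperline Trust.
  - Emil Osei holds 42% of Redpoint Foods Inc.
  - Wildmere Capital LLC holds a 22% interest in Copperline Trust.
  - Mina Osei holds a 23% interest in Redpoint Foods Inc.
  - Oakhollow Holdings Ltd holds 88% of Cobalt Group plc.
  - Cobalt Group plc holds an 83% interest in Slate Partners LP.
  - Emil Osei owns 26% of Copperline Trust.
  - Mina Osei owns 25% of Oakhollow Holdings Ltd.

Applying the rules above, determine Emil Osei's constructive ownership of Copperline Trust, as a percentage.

49.089%

By sibling attribution (R3), Emil Osei is treated as also owning Mina Osei's interest in Redpoint Foods Inc, giving 42% + 23% = 65%.
By sibling attribution (R3), Emil Osei is treated as owning Mina Osei's 25% interest in Oakhollow Holdings Ltd.
Chain via Redpoint Foods Inc. → Wildmere Capital LLC (R1): 65% × 83% × 22% = 11.869% of Copperline Trust.
Direct interest in Copperline Trust: 26%.
Chain via Oakhollow Holdings Ltd → Cobalt Group plc (R1): 25% × 88% × 51% = 11.22% of Copperline Trust.
Aggregating (R2): 11.869% + 26% + 11.22% = 49.089%.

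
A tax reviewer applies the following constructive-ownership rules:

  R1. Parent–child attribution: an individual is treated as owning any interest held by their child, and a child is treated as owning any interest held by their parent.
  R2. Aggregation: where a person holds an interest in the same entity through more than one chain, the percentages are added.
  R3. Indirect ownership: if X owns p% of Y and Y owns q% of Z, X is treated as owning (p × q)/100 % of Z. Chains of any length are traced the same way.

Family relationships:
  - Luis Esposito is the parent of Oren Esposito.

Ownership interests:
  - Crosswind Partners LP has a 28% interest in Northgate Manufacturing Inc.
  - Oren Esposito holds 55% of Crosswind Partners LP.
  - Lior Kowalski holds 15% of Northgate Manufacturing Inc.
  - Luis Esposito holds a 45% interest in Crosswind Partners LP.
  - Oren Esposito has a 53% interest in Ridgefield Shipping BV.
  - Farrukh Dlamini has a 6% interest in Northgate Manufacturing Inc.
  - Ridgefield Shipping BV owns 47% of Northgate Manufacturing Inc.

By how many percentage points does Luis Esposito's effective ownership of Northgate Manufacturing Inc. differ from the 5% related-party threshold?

By parent–child attribution (R1), Luis Esposito is treated as also owning Oren Esposito's interest in Crosswind Partners LP, giving 45% + 55% = 100%.
By parent–child attribution (R1), Luis Esposito is treated as owning Oren Esposito's 53% interest in Ridgefield Shipping BV.
Chain via Crosswind Partners LP (R3): 100% × 28% = 28% of Northgate Manufacturing Inc.
Chain via Ridgefield Shipping BV (R3): 53% × 47% = 24.91% of Northgate Manufacturing Inc.
Aggregating (R2): 28% + 24.91% = 52.91%.
52.91% exceeds the 5% threshold by 47.91 percentage points.

47.91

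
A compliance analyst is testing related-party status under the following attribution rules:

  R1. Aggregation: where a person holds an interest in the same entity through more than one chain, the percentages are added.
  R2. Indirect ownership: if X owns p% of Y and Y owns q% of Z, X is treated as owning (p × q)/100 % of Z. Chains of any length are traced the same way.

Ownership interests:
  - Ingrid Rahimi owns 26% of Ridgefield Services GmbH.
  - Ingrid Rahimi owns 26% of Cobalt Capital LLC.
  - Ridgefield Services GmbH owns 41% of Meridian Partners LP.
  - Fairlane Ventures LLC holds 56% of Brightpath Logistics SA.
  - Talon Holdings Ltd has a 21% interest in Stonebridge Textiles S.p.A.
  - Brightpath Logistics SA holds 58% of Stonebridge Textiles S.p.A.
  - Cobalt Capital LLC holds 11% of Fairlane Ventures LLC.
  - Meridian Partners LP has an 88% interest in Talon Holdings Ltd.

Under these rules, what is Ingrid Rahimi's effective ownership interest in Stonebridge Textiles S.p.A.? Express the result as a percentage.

2.898896%

Chain via Ridgefield Services GmbH → Meridian Partners LP → Talon Holdings Ltd (R2): 26% × 41% × 88% × 21% = 1.969968% of Stonebridge Textiles S.p.A.
Chain via Cobalt Capital LLC → Fairlane Ventures LLC → Brightpath Logistics SA (R2): 26% × 11% × 56% × 58% = 0.928928% of Stonebridge Textiles S.p.A.
Aggregating (R1): 1.969968% + 0.928928% = 2.898896%.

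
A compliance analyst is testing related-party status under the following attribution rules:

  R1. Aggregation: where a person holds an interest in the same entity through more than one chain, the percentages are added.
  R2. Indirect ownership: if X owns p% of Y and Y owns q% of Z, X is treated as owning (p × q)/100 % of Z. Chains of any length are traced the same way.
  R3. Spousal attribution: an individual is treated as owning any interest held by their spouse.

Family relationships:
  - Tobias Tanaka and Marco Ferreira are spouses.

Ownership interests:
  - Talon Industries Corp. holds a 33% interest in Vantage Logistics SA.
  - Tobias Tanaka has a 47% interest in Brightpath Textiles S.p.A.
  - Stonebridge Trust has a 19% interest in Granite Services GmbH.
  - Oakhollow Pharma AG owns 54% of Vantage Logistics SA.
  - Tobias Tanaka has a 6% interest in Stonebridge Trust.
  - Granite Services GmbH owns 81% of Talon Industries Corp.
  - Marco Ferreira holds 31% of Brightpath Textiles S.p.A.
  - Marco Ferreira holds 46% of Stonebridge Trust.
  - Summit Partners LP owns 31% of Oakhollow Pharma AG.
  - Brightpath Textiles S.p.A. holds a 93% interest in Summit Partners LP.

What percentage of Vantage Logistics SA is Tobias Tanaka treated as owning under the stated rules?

By spousal attribution (R3), Tobias Tanaka is treated as also owning Marco Ferreira's interest in Brightpath Textiles S.p.A, giving 47% + 31% = 78%.
By spousal attribution (R3), Tobias Tanaka is treated as also owning Marco Ferreira's interest in Stonebridge Trust, giving 6% + 46% = 52%.
Chain via Brightpath Textiles S.p.A. → Summit Partners LP → Oakhollow Pharma AG (R2): 78% × 93% × 31% × 54% = 12.143196% of Vantage Logistics SA.
Chain via Stonebridge Trust → Granite Services GmbH → Talon Industries Corp. (R2): 52% × 19% × 81% × 33% = 2.640924% of Vantage Logistics SA.
Aggregating (R1): 12.143196% + 2.640924% = 14.78412%.

14.78412%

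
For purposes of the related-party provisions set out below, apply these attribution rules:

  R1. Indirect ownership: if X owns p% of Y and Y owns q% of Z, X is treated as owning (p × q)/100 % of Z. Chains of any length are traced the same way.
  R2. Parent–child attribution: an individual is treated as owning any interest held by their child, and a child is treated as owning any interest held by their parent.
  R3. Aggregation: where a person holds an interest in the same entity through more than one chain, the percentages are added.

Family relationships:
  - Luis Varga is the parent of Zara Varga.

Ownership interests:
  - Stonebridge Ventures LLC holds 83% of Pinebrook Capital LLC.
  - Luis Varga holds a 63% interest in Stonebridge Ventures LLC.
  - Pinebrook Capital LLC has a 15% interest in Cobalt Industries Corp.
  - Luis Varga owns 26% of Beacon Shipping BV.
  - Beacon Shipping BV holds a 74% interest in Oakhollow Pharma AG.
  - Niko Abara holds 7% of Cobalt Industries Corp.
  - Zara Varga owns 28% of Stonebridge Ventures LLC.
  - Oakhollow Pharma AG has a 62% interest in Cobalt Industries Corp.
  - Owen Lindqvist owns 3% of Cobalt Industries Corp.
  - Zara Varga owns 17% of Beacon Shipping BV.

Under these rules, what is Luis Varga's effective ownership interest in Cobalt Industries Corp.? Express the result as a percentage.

By parent–child attribution (R2), Luis Varga is treated as also owning Zara Varga's interest in Stonebridge Ventures LLC, giving 63% + 28% = 91%.
By parent–child attribution (R2), Luis Varga is treated as also owning Zara Varga's interest in Beacon Shipping BV, giving 26% + 17% = 43%.
Chain via Stonebridge Ventures LLC → Pinebrook Capital LLC (R1): 91% × 83% × 15% = 11.3295% of Cobalt Industries Corp.
Chain via Beacon Shipping BV → Oakhollow Pharma AG (R1): 43% × 74% × 62% = 19.7284% of Cobalt Industries Corp.
Aggregating (R3): 11.3295% + 19.7284% = 31.0579%.

31.0579%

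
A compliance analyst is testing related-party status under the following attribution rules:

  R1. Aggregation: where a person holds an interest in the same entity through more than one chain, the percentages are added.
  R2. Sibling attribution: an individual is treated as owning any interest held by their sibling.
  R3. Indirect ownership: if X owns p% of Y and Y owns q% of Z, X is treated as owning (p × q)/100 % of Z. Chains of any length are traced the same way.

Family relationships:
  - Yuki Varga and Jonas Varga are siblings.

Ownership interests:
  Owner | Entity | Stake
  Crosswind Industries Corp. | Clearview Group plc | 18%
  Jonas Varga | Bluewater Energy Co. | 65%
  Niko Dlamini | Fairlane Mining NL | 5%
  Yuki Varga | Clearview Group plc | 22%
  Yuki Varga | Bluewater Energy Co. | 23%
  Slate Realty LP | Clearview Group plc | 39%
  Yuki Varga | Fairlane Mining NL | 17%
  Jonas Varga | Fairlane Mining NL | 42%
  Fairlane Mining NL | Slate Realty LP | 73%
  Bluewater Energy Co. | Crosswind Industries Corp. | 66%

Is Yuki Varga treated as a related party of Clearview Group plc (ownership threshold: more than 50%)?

No

By sibling attribution (R2), Yuki Varga is treated as also owning Jonas Varga's interest in Fairlane Mining NL, giving 17% + 42% = 59%.
By sibling attribution (R2), Yuki Varga is treated as also owning Jonas Varga's interest in Bluewater Energy Co, giving 23% + 65% = 88%.
Chain via Fairlane Mining NL → Slate Realty LP (R3): 59% × 73% × 39% = 16.7973% of Clearview Group plc.
Chain via Bluewater Energy Co. → Crosswind Industries Corp. (R3): 88% × 66% × 18% = 10.4544% of Clearview Group plc.
Direct interest in Clearview Group plc: 22%.
Aggregating (R1): 16.7973% + 10.4544% + 22% = 49.2517%.
49.2517% does not exceed the 50% threshold, so Yuki is not a related party to Clearview Group plc.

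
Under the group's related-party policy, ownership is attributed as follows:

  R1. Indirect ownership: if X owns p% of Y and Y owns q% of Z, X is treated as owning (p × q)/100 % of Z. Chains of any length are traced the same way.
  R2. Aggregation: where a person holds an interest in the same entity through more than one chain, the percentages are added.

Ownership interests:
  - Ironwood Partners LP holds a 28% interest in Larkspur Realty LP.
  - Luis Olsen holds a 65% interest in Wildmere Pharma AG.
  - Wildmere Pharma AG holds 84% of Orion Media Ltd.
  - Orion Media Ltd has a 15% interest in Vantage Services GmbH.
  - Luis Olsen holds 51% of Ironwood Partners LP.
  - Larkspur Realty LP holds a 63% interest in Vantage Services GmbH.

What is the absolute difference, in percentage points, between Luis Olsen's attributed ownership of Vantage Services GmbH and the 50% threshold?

32.8136

Chain via Wildmere Pharma AG → Orion Media Ltd (R1): 65% × 84% × 15% = 8.19% of Vantage Services GmbH.
Chain via Ironwood Partners LP → Larkspur Realty LP (R1): 51% × 28% × 63% = 8.9964% of Vantage Services GmbH.
Aggregating (R2): 8.19% + 8.9964% = 17.1864%.
17.1864% falls short of the 50% threshold by 32.8136 percentage points.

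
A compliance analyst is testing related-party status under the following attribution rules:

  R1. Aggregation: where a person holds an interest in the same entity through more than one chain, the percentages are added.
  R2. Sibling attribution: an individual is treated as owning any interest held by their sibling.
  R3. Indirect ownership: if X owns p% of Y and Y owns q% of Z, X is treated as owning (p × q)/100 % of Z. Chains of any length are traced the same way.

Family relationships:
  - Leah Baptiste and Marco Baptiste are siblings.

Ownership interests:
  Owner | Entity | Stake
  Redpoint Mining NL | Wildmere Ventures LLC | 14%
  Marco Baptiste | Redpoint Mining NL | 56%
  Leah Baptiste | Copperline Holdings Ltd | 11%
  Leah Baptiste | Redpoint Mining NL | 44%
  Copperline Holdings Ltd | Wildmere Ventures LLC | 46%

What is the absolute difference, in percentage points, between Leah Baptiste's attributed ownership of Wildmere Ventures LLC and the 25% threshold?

5.94

By sibling attribution (R2), Leah Baptiste is treated as also owning Marco Baptiste's interest in Redpoint Mining NL, giving 44% + 56% = 100%.
Chain via Copperline Holdings Ltd (R3): 11% × 46% = 5.06% of Wildmere Ventures LLC.
Chain via Redpoint Mining NL (R3): 100% × 14% = 14% of Wildmere Ventures LLC.
Aggregating (R1): 5.06% + 14% = 19.06%.
19.06% falls short of the 25% threshold by 5.94 percentage points.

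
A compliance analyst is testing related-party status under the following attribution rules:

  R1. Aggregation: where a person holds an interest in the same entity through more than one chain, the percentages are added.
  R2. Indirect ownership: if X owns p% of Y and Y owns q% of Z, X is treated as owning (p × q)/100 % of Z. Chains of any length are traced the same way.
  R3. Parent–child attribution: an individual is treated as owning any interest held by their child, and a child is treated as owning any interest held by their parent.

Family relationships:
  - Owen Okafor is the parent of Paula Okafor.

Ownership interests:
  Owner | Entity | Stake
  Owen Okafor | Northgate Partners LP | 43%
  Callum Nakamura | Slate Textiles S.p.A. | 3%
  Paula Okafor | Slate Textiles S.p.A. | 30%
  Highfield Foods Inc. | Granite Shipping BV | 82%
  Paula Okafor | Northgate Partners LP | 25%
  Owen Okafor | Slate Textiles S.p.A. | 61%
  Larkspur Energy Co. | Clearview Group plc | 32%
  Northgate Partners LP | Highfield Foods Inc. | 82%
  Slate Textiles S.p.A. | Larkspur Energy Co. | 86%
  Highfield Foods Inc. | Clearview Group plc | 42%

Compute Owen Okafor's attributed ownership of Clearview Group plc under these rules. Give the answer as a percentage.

By parent–child attribution (R3), Owen Okafor is treated as also owning Paula Okafor's interest in Northgate Partners LP, giving 43% + 25% = 68%.
By parent–child attribution (R3), Owen Okafor is treated as also owning Paula Okafor's interest in Slate Textiles S.p.A, giving 61% + 30% = 91%.
Chain via Northgate Partners LP → Highfield Foods Inc. (R2): 68% × 82% × 42% = 23.4192% of Clearview Group plc.
Chain via Slate Textiles S.p.A. → Larkspur Energy Co. (R2): 91% × 86% × 32% = 25.0432% of Clearview Group plc.
Aggregating (R1): 23.4192% + 25.0432% = 48.4624%.

48.4624%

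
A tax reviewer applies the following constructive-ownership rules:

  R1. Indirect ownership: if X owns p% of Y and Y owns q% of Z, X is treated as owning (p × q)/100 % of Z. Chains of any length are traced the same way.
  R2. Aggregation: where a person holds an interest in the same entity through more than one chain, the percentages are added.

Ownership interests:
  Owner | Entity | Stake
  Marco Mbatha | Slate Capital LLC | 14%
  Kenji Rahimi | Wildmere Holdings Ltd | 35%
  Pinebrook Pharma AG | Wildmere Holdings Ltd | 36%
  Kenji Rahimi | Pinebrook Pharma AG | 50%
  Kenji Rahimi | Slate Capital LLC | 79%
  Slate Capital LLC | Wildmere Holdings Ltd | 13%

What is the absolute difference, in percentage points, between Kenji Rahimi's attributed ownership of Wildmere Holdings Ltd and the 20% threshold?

43.27

Chain via Slate Capital LLC (R1): 79% × 13% = 10.27% of Wildmere Holdings Ltd.
Chain via Pinebrook Pharma AG (R1): 50% × 36% = 18% of Wildmere Holdings Ltd.
Direct interest in Wildmere Holdings Ltd: 35%.
Aggregating (R2): 10.27% + 18% + 35% = 63.27%.
63.27% exceeds the 20% threshold by 43.27 percentage points.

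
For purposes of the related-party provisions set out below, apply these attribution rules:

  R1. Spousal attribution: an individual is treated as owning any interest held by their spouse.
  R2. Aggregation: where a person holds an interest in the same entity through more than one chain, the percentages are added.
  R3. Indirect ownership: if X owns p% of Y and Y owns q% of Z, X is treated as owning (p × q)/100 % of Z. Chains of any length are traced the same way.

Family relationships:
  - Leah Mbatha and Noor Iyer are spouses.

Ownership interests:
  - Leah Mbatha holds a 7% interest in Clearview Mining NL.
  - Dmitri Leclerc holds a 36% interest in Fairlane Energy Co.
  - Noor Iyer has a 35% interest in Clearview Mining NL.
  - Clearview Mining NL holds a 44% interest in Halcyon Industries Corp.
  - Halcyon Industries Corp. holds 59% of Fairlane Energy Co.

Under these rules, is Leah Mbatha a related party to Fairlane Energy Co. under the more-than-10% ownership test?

By spousal attribution (R1), Leah Mbatha is treated as also owning Noor Iyer's interest in Clearview Mining NL, giving 7% + 35% = 42%.
Chain via Clearview Mining NL → Halcyon Industries Corp. (R3): 42% × 44% × 59% = 10.9032% of Fairlane Energy Co.
10.9032% exceeds the 10% threshold, so Leah is a related party to Fairlane Energy Co.

Yes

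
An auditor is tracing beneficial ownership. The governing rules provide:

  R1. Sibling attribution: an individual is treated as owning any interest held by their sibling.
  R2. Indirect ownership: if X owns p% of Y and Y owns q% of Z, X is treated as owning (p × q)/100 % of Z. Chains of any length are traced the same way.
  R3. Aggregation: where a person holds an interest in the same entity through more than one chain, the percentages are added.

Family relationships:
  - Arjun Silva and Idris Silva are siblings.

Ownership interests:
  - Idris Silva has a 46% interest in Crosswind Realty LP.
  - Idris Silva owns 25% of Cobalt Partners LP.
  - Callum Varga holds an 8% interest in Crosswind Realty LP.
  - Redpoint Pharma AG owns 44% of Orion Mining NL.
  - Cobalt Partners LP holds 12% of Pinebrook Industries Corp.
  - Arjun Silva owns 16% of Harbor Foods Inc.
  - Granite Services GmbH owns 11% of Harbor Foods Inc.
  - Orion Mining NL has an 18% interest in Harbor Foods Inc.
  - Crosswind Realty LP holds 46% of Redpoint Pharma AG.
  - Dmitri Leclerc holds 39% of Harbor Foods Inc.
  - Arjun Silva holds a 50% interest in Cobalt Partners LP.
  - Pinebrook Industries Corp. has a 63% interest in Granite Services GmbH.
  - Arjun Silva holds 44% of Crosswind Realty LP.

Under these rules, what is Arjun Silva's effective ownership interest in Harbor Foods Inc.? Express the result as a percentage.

By sibling attribution (R1), Arjun Silva is treated as also owning Idris Silva's interest in Cobalt Partners LP, giving 50% + 25% = 75%.
By sibling attribution (R1), Arjun Silva is treated as also owning Idris Silva's interest in Crosswind Realty LP, giving 44% + 46% = 90%.
Chain via Cobalt Partners LP → Pinebrook Industries Corp. → Granite Services GmbH (R2): 75% × 12% × 63% × 11% = 0.6237% of Harbor Foods Inc.
Chain via Crosswind Realty LP → Redpoint Pharma AG → Orion Mining NL (R2): 90% × 46% × 44% × 18% = 3.27888% of Harbor Foods Inc.
Direct interest in Harbor Foods Inc: 16%.
Aggregating (R3): 0.6237% + 3.27888% + 16% = 19.90258%.

19.90258%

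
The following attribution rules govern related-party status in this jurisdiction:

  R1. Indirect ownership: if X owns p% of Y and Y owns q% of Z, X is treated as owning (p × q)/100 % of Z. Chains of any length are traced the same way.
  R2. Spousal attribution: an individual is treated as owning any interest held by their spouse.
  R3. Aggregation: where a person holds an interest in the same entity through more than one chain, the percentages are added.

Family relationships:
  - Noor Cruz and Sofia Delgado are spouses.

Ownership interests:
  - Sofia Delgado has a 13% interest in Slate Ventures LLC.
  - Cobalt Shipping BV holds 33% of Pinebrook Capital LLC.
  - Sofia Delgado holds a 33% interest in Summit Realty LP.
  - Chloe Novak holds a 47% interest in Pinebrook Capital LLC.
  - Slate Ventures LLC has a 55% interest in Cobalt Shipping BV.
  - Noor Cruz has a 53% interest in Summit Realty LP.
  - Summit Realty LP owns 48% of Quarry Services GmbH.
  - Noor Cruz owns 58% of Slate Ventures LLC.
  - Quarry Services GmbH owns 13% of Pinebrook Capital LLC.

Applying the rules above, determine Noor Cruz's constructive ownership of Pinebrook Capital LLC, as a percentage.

By spousal attribution (R2), Noor Cruz is treated as also owning Sofia Delgado's interest in Slate Ventures LLC, giving 58% + 13% = 71%.
By spousal attribution (R2), Noor Cruz is treated as also owning Sofia Delgado's interest in Summit Realty LP, giving 53% + 33% = 86%.
Chain via Slate Ventures LLC → Cobalt Shipping BV (R1): 71% × 55% × 33% = 12.8865% of Pinebrook Capital LLC.
Chain via Summit Realty LP → Quarry Services GmbH (R1): 86% × 48% × 13% = 5.3664% of Pinebrook Capital LLC.
Aggregating (R3): 12.8865% + 5.3664% = 18.2529%.

18.2529%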